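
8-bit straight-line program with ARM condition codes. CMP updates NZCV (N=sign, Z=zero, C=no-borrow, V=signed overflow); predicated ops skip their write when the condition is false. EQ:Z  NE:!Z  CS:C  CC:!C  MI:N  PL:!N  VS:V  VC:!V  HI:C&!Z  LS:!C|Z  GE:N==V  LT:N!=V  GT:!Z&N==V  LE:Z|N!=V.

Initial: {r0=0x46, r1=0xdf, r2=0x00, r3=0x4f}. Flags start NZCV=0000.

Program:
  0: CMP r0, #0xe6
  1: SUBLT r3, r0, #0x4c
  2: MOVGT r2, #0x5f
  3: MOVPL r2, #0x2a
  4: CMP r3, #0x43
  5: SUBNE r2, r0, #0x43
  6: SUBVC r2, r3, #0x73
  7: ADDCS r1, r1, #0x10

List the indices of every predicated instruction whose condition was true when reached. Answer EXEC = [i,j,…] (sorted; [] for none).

EXEC = [2,3,5,6,7]

[0] flags=0000 → (cmp)
[1] flags=0000 LT?F → skip
[2] flags=0000 GT?T → r2=0x5f
[3] flags=0000 PL?T → r2=0x2a
[4] flags=0010 → (cmp)
[5] flags=0010 NE?T → r2=0x03
[6] flags=0010 VC?T → r2=0xdc
[7] flags=0010 CS?T → r1=0xef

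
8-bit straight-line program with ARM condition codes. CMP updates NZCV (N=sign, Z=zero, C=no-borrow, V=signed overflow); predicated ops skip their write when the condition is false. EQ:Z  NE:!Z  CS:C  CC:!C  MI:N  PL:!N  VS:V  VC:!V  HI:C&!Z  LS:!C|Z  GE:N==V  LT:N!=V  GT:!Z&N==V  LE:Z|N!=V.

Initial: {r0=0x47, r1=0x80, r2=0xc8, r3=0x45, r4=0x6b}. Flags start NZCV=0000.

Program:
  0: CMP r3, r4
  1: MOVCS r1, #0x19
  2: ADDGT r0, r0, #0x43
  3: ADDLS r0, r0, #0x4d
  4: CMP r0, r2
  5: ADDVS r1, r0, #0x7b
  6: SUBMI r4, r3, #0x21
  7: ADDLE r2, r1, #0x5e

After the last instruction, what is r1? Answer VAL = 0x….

VAL = 0x80

[0] flags=1000 → (cmp)
[1] flags=1000 CS?F → skip
[2] flags=1000 GT?F → skip
[3] flags=1000 LS?T → r0=0x94
[4] flags=1000 → (cmp)
[5] flags=1000 VS?F → skip
[6] flags=1000 MI?T → r4=0x24
[7] flags=1000 LE?T → r2=0xde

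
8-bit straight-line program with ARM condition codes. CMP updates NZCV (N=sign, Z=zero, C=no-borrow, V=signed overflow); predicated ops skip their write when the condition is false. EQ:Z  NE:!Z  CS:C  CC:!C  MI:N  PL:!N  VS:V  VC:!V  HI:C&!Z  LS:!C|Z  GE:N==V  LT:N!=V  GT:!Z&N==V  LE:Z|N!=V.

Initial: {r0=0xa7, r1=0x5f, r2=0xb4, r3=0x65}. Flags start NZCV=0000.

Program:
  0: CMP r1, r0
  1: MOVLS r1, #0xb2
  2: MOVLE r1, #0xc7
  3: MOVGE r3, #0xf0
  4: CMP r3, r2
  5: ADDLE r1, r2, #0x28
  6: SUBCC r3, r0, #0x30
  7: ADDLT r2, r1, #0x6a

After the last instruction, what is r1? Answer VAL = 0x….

VAL = 0xb2

[0] flags=1001 → (cmp)
[1] flags=1001 LS?T → r1=0xb2
[2] flags=1001 LE?F → skip
[3] flags=1001 GE?T → r3=0xf0
[4] flags=0010 → (cmp)
[5] flags=0010 LE?F → skip
[6] flags=0010 CC?F → skip
[7] flags=0010 LT?F → skip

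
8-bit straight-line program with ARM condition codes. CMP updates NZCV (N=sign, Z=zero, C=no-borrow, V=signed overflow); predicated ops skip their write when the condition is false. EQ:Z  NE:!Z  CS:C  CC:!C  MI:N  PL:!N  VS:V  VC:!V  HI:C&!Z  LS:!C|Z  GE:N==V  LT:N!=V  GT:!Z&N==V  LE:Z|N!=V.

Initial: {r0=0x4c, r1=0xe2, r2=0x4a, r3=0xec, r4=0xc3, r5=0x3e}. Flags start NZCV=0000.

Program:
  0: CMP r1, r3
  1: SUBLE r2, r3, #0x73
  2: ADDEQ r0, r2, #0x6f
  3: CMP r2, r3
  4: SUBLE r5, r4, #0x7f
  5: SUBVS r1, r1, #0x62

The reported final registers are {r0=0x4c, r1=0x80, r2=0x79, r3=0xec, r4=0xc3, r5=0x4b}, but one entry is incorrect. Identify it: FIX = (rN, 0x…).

[0] flags=1000 → (cmp)
[1] flags=1000 LE?T → r2=0x79
[2] flags=1000 EQ?F → skip
[3] flags=1001 → (cmp)
[4] flags=1001 LE?F → skip
[5] flags=1001 VS?T → r1=0x80

FIX = (r5, 0x3e)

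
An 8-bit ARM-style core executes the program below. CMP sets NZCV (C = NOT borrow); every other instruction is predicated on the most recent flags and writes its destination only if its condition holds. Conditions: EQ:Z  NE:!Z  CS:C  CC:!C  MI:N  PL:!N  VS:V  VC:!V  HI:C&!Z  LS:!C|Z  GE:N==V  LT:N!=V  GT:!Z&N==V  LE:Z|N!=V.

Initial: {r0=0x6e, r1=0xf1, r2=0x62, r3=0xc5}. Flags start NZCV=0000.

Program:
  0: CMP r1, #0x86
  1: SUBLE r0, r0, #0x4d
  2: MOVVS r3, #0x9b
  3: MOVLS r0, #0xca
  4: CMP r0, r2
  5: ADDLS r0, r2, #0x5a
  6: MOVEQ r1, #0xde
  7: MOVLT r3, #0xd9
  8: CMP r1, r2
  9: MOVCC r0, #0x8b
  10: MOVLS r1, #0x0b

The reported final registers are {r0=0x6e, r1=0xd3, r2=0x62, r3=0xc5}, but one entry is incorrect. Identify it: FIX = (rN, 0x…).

[0] flags=0010 → (cmp)
[1] flags=0010 LE?F → skip
[2] flags=0010 VS?F → skip
[3] flags=0010 LS?F → skip
[4] flags=0010 → (cmp)
[5] flags=0010 LS?F → skip
[6] flags=0010 EQ?F → skip
[7] flags=0010 LT?F → skip
[8] flags=1010 → (cmp)
[9] flags=1010 CC?F → skip
[10] flags=1010 LS?F → skip

FIX = (r1, 0xf1)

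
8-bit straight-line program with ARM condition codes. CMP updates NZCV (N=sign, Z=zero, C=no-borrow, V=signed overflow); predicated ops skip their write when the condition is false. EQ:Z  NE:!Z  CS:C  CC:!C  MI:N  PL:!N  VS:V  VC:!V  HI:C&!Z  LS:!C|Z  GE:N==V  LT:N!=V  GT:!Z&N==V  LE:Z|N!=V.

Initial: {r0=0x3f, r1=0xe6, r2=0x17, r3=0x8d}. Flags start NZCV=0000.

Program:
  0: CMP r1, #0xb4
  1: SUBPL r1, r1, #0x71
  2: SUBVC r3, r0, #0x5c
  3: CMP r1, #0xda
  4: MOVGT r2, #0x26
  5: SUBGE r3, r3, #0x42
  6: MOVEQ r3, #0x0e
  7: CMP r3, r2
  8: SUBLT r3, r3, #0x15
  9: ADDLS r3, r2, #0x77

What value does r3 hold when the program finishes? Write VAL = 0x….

[0] flags=0010 → (cmp)
[1] flags=0010 PL?T → r1=0x75
[2] flags=0010 VC?T → r3=0xe3
[3] flags=1001 → (cmp)
[4] flags=1001 GT?T → r2=0x26
[5] flags=1001 GE?T → r3=0xa1
[6] flags=1001 EQ?F → skip
[7] flags=0011 → (cmp)
[8] flags=0011 LT?T → r3=0x8c
[9] flags=0011 LS?F → skip

VAL = 0x8c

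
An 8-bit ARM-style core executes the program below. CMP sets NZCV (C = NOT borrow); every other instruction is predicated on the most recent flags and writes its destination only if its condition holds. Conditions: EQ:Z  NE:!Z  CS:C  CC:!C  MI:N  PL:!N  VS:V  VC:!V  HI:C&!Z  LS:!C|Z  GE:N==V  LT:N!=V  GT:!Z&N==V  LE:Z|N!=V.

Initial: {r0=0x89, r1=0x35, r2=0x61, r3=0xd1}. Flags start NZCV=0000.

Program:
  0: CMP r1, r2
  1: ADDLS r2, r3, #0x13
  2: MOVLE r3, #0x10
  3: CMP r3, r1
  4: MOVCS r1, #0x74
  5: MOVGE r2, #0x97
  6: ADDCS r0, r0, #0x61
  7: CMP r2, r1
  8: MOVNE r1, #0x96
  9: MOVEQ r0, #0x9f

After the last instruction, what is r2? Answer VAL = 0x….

[0] flags=1000 → (cmp)
[1] flags=1000 LS?T → r2=0xe4
[2] flags=1000 LE?T → r3=0x10
[3] flags=1000 → (cmp)
[4] flags=1000 CS?F → skip
[5] flags=1000 GE?F → skip
[6] flags=1000 CS?F → skip
[7] flags=1010 → (cmp)
[8] flags=1010 NE?T → r1=0x96
[9] flags=1010 EQ?F → skip

VAL = 0xe4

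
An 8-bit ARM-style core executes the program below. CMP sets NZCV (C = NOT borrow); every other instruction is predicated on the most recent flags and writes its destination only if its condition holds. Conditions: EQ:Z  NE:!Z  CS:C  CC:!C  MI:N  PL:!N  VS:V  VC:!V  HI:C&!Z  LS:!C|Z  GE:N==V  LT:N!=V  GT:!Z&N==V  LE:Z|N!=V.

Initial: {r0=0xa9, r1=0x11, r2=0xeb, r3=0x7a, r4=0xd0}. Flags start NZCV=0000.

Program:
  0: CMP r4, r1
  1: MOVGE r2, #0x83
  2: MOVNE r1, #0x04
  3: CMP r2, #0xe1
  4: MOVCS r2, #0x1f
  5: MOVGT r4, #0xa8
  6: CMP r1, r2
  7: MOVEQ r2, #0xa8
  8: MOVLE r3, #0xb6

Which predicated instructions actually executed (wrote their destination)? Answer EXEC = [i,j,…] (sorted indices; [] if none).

EXEC = [2,4,5,8]

[0] flags=1010 → (cmp)
[1] flags=1010 GE?F → skip
[2] flags=1010 NE?T → r1=0x04
[3] flags=0010 → (cmp)
[4] flags=0010 CS?T → r2=0x1f
[5] flags=0010 GT?T → r4=0xa8
[6] flags=1000 → (cmp)
[7] flags=1000 EQ?F → skip
[8] flags=1000 LE?T → r3=0xb6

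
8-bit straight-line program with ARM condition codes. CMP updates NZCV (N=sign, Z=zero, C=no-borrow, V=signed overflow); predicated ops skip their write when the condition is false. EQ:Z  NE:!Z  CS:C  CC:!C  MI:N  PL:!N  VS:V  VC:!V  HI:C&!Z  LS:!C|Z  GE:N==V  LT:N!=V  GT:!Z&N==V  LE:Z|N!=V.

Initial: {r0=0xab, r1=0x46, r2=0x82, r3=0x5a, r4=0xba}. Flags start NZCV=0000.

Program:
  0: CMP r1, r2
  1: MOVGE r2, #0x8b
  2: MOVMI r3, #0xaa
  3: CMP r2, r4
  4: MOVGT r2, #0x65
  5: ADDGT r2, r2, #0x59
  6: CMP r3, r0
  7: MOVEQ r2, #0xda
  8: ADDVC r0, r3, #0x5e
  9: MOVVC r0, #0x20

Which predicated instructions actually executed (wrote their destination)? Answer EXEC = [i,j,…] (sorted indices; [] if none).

EXEC = [1,2,8,9]

0: ✓ CMP  NZCV=1001
1: ✓ MOVGE  r2←0x8b
2: ✓ MOVMI  r3←0xaa
3: ✓ CMP  NZCV=1000
4: · MOVGT
5: · ADDGT
6: ✓ CMP  NZCV=1000
7: · MOVEQ
8: ✓ ADDVC  r0←0x08
9: ✓ MOVVC  r0←0x20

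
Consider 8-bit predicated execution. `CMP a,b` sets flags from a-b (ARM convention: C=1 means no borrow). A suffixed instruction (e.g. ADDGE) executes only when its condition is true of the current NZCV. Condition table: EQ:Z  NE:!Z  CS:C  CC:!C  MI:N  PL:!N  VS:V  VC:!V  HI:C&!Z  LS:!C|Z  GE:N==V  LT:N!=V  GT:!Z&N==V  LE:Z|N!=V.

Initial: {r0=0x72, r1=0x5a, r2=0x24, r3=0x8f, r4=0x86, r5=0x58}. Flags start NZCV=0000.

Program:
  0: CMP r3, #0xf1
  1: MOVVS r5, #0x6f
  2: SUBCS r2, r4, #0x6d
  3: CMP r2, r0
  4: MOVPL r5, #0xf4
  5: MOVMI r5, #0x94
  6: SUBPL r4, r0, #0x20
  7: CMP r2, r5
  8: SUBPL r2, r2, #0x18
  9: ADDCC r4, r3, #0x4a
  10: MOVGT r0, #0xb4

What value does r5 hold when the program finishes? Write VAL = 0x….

VAL = 0x94

[0] flags=1000 → (cmp)
[1] flags=1000 VS?F → skip
[2] flags=1000 CS?F → skip
[3] flags=1000 → (cmp)
[4] flags=1000 PL?F → skip
[5] flags=1000 MI?T → r5=0x94
[6] flags=1000 PL?F → skip
[7] flags=1001 → (cmp)
[8] flags=1001 PL?F → skip
[9] flags=1001 CC?T → r4=0xd9
[10] flags=1001 GT?T → r0=0xb4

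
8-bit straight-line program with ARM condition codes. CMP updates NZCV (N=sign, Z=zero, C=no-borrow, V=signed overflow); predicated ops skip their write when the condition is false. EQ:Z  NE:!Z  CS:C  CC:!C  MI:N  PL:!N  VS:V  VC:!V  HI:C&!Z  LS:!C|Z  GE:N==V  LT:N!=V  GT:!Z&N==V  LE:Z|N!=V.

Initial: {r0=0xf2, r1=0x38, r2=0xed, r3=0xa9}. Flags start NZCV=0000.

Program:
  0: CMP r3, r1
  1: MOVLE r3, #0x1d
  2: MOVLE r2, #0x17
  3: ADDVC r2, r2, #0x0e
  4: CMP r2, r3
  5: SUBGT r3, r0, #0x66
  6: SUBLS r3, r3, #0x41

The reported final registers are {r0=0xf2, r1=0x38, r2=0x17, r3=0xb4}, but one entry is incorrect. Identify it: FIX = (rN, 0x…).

0: ✓ CMP  NZCV=0011
1: ✓ MOVLE  r3←0x1d
2: ✓ MOVLE  r2←0x17
3: · ADDVC
4: ✓ CMP  NZCV=1000
5: · SUBGT
6: ✓ SUBLS  r3←0xdc

FIX = (r3, 0xdc)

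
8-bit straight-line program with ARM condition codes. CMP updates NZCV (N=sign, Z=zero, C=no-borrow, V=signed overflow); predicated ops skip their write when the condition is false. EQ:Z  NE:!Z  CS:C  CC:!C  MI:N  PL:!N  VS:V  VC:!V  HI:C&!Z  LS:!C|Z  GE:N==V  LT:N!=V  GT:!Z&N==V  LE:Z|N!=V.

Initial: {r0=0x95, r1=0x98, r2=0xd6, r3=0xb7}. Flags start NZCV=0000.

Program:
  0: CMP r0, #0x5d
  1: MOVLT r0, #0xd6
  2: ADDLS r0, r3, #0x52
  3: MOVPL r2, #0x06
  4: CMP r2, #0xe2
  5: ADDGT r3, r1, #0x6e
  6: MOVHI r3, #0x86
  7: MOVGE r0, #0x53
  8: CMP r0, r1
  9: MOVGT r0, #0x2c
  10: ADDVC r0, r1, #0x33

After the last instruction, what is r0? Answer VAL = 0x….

VAL = 0x2c

[0] flags=0011 → (cmp)
[1] flags=0011 LT?T → r0=0xd6
[2] flags=0011 LS?F → skip
[3] flags=0011 PL?T → r2=0x06
[4] flags=0000 → (cmp)
[5] flags=0000 GT?T → r3=0x06
[6] flags=0000 HI?F → skip
[7] flags=0000 GE?T → r0=0x53
[8] flags=1001 → (cmp)
[9] flags=1001 GT?T → r0=0x2c
[10] flags=1001 VC?F → skip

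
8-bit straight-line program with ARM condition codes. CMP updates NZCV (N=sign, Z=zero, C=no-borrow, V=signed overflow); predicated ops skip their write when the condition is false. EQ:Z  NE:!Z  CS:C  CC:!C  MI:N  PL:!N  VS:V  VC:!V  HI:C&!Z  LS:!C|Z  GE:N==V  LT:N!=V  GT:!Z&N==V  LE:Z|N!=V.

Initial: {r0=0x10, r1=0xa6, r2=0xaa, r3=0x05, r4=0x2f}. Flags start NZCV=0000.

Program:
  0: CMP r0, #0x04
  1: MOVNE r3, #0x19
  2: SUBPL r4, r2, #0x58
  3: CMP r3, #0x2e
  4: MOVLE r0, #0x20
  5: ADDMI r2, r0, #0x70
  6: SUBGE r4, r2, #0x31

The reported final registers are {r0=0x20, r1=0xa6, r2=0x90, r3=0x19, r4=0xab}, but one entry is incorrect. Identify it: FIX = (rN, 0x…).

FIX = (r4, 0x52)

[0] flags=0010 → (cmp)
[1] flags=0010 NE?T → r3=0x19
[2] flags=0010 PL?T → r4=0x52
[3] flags=1000 → (cmp)
[4] flags=1000 LE?T → r0=0x20
[5] flags=1000 MI?T → r2=0x90
[6] flags=1000 GE?F → skip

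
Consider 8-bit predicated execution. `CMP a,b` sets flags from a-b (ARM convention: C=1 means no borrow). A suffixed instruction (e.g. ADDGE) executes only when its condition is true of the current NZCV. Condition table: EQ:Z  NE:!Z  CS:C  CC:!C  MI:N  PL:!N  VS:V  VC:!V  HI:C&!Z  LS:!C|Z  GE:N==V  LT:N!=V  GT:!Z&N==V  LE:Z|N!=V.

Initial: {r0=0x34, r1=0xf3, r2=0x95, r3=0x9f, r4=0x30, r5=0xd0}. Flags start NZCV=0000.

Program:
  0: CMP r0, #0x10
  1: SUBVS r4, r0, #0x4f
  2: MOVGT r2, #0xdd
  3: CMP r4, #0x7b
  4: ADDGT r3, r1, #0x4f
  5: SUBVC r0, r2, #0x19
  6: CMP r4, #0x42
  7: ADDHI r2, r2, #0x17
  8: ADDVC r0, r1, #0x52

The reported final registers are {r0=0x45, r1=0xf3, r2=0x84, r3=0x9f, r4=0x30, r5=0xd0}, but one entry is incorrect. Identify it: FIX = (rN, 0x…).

FIX = (r2, 0xdd)

0: ✓ CMP  NZCV=0010
1: · SUBVS
2: ✓ MOVGT  r2←0xdd
3: ✓ CMP  NZCV=1000
4: · ADDGT
5: ✓ SUBVC  r0←0xc4
6: ✓ CMP  NZCV=1000
7: · ADDHI
8: ✓ ADDVC  r0←0x45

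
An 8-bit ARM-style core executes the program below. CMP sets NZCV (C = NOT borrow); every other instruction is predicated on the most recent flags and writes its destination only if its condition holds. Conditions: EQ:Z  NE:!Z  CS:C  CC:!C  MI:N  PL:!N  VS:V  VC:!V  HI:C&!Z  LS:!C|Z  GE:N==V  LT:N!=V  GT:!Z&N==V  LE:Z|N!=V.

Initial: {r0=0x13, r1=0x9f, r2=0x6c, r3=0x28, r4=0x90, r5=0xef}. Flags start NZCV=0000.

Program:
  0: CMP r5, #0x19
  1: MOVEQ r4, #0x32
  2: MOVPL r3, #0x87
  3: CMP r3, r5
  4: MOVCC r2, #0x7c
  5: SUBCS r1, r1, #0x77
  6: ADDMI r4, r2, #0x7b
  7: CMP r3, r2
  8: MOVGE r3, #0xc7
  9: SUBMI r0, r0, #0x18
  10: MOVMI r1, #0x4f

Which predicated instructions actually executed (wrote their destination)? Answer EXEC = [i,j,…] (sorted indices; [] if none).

EXEC = [4,9,10]

[0] flags=1010 → (cmp)
[1] flags=1010 EQ?F → skip
[2] flags=1010 PL?F → skip
[3] flags=0000 → (cmp)
[4] flags=0000 CC?T → r2=0x7c
[5] flags=0000 CS?F → skip
[6] flags=0000 MI?F → skip
[7] flags=1000 → (cmp)
[8] flags=1000 GE?F → skip
[9] flags=1000 MI?T → r0=0xfb
[10] flags=1000 MI?T → r1=0x4f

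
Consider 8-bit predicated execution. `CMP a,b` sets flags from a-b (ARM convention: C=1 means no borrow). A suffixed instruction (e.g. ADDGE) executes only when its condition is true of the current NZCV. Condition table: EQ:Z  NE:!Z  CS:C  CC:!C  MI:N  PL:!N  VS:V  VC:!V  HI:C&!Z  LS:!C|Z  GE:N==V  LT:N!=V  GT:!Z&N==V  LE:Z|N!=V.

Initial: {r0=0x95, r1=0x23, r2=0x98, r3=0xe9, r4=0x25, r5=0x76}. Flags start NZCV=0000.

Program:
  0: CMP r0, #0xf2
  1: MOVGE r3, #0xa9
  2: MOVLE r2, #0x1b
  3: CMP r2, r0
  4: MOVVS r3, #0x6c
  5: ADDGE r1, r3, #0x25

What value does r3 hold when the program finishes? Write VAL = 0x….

0: ✓ CMP  NZCV=1000
1: · MOVGE
2: ✓ MOVLE  r2←0x1b
3: ✓ CMP  NZCV=1001
4: ✓ MOVVS  r3←0x6c
5: ✓ ADDGE  r1←0x91

VAL = 0x6c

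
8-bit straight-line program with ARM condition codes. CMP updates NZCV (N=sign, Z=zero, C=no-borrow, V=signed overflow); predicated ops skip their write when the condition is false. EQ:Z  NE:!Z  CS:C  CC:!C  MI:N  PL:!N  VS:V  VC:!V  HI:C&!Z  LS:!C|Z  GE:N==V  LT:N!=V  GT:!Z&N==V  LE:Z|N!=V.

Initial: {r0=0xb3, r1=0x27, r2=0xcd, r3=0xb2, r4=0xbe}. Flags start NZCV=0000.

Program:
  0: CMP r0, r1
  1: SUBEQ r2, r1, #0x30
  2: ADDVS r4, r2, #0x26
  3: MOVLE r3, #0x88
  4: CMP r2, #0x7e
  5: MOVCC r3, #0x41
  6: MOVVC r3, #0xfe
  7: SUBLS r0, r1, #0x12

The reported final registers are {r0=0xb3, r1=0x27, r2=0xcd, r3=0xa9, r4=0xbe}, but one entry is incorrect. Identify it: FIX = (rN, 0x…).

0: ✓ CMP  NZCV=1010
1: · SUBEQ
2: · ADDVS
3: ✓ MOVLE  r3←0x88
4: ✓ CMP  NZCV=0011
5: · MOVCC
6: · MOVVC
7: · SUBLS

FIX = (r3, 0x88)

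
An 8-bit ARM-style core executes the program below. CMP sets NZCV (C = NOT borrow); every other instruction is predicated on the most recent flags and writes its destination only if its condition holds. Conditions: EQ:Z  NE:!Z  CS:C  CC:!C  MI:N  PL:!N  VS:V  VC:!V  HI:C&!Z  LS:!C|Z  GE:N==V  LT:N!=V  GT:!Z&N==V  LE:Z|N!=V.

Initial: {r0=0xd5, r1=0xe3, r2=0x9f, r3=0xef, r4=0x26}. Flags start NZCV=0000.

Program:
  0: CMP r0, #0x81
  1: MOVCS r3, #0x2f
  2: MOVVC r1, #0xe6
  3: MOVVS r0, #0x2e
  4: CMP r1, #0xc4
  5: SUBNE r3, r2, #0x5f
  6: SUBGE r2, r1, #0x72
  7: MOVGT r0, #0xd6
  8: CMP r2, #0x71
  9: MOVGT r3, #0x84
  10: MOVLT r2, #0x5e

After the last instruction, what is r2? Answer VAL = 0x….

[0] flags=0010 → (cmp)
[1] flags=0010 CS?T → r3=0x2f
[2] flags=0010 VC?T → r1=0xe6
[3] flags=0010 VS?F → skip
[4] flags=0010 → (cmp)
[5] flags=0010 NE?T → r3=0x40
[6] flags=0010 GE?T → r2=0x74
[7] flags=0010 GT?T → r0=0xd6
[8] flags=0010 → (cmp)
[9] flags=0010 GT?T → r3=0x84
[10] flags=0010 LT?F → skip

VAL = 0x74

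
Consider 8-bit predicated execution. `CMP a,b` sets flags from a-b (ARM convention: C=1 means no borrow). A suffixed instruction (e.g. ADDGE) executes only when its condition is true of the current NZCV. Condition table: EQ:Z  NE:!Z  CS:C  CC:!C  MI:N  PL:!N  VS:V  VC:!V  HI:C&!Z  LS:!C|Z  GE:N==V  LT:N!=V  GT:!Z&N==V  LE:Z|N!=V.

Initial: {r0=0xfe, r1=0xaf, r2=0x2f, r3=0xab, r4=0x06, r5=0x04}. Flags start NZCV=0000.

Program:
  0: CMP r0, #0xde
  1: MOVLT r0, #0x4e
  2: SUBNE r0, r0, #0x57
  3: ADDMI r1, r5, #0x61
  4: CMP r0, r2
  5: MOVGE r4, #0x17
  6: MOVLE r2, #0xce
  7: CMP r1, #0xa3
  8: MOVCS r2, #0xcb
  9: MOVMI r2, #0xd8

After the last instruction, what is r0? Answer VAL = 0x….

[0] flags=0010 → (cmp)
[1] flags=0010 LT?F → skip
[2] flags=0010 NE?T → r0=0xa7
[3] flags=0010 MI?F → skip
[4] flags=0011 → (cmp)
[5] flags=0011 GE?F → skip
[6] flags=0011 LE?T → r2=0xce
[7] flags=0010 → (cmp)
[8] flags=0010 CS?T → r2=0xcb
[9] flags=0010 MI?F → skip

VAL = 0xa7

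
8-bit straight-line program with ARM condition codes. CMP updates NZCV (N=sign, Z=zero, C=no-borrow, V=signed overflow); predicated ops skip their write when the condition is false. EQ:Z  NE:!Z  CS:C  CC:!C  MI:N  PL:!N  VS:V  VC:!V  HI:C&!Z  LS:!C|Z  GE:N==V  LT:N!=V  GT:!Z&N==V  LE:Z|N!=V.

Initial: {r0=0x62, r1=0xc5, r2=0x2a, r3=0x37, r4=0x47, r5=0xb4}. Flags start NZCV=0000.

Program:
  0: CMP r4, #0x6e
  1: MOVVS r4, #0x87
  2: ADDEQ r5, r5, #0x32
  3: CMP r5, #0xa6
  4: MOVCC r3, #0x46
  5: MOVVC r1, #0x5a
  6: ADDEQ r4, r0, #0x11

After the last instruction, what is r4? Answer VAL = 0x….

0: ✓ CMP  NZCV=1000
1: · MOVVS
2: · ADDEQ
3: ✓ CMP  NZCV=0010
4: · MOVCC
5: ✓ MOVVC  r1←0x5a
6: · ADDEQ

VAL = 0x47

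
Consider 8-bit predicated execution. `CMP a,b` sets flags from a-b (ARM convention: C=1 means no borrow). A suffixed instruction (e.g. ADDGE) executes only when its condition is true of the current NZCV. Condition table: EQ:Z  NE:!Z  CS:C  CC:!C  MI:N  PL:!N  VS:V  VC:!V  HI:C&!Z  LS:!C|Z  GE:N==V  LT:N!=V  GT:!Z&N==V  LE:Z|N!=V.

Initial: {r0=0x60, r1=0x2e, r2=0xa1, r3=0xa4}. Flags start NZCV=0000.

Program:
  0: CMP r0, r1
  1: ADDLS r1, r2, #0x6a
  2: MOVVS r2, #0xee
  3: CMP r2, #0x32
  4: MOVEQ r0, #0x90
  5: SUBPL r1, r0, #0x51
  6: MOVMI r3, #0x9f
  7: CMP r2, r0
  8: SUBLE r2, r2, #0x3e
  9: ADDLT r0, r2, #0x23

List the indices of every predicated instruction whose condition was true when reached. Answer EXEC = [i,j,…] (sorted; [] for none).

[0] flags=0010 → (cmp)
[1] flags=0010 LS?F → skip
[2] flags=0010 VS?F → skip
[3] flags=0011 → (cmp)
[4] flags=0011 EQ?F → skip
[5] flags=0011 PL?T → r1=0x0f
[6] flags=0011 MI?F → skip
[7] flags=0011 → (cmp)
[8] flags=0011 LE?T → r2=0x63
[9] flags=0011 LT?T → r0=0x86

EXEC = [5,8,9]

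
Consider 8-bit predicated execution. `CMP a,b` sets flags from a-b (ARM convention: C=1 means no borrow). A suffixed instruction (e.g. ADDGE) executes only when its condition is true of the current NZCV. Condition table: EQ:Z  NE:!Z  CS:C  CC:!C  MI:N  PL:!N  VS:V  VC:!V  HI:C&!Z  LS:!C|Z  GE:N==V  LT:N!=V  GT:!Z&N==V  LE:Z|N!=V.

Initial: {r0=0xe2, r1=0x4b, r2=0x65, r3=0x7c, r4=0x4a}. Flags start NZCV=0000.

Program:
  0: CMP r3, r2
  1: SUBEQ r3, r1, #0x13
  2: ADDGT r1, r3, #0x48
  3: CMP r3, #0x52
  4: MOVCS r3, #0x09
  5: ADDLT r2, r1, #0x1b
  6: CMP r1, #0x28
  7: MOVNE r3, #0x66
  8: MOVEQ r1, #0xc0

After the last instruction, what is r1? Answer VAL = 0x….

0: ✓ CMP  NZCV=0010
1: · SUBEQ
2: ✓ ADDGT  r1←0xc4
3: ✓ CMP  NZCV=0010
4: ✓ MOVCS  r3←0x09
5: · ADDLT
6: ✓ CMP  NZCV=1010
7: ✓ MOVNE  r3←0x66
8: · MOVEQ

VAL = 0xc4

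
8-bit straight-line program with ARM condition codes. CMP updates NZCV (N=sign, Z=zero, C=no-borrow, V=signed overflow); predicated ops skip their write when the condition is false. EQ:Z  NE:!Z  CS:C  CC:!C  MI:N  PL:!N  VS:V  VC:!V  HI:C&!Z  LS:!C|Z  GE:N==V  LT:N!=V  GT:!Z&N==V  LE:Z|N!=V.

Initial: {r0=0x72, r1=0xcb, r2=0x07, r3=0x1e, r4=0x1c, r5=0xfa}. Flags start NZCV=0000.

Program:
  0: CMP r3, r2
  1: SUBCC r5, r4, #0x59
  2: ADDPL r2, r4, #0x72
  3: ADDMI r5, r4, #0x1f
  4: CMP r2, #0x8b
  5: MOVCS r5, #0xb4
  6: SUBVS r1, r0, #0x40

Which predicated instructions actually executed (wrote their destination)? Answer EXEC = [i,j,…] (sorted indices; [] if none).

0: ✓ CMP  NZCV=0010
1: · SUBCC
2: ✓ ADDPL  r2←0x8e
3: · ADDMI
4: ✓ CMP  NZCV=0010
5: ✓ MOVCS  r5←0xb4
6: · SUBVS

EXEC = [2,5]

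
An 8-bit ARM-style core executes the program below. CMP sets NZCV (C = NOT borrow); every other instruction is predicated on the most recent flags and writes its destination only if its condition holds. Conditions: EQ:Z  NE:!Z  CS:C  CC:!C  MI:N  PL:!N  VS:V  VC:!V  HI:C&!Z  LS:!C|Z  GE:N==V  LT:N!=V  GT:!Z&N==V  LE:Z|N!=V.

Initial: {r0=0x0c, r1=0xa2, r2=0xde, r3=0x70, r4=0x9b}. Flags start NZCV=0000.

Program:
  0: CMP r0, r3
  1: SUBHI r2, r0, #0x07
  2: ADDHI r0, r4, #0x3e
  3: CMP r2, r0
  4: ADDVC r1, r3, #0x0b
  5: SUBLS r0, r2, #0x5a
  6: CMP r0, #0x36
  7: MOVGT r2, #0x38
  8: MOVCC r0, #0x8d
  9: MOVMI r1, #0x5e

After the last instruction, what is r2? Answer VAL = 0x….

VAL = 0xde

0: ✓ CMP  NZCV=1000
1: · SUBHI
2: · ADDHI
3: ✓ CMP  NZCV=1010
4: ✓ ADDVC  r1←0x7b
5: · SUBLS
6: ✓ CMP  NZCV=1000
7: · MOVGT
8: ✓ MOVCC  r0←0x8d
9: ✓ MOVMI  r1←0x5e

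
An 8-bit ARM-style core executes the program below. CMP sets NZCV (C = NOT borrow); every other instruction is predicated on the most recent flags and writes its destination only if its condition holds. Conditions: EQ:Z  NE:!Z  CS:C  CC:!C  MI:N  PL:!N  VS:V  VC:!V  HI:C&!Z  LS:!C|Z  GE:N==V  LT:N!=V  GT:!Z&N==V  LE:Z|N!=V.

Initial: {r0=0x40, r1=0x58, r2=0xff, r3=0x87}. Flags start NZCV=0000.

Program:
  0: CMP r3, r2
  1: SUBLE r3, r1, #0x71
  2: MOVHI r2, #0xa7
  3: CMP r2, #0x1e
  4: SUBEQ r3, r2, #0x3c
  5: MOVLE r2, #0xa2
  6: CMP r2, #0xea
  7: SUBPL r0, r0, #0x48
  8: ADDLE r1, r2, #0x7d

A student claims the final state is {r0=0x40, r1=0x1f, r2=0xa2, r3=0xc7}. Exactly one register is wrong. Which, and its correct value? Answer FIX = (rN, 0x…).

0: ✓ CMP  NZCV=1000
1: ✓ SUBLE  r3←0xe7
2: · MOVHI
3: ✓ CMP  NZCV=1010
4: · SUBEQ
5: ✓ MOVLE  r2←0xa2
6: ✓ CMP  NZCV=1000
7: · SUBPL
8: ✓ ADDLE  r1←0x1f

FIX = (r3, 0xe7)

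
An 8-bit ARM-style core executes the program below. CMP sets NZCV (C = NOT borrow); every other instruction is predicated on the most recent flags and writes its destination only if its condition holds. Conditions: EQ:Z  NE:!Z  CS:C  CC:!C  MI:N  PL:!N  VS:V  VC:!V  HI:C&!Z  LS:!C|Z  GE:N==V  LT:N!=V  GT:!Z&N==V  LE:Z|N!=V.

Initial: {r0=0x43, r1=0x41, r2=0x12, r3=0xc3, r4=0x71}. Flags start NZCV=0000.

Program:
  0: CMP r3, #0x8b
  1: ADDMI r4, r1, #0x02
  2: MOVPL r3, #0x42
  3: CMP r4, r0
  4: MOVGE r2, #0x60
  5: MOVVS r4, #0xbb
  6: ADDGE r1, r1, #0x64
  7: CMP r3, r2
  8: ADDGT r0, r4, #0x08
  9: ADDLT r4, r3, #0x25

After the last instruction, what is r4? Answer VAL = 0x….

[0] flags=0010 → (cmp)
[1] flags=0010 MI?F → skip
[2] flags=0010 PL?T → r3=0x42
[3] flags=0010 → (cmp)
[4] flags=0010 GE?T → r2=0x60
[5] flags=0010 VS?F → skip
[6] flags=0010 GE?T → r1=0xa5
[7] flags=1000 → (cmp)
[8] flags=1000 GT?F → skip
[9] flags=1000 LT?T → r4=0x67

VAL = 0x67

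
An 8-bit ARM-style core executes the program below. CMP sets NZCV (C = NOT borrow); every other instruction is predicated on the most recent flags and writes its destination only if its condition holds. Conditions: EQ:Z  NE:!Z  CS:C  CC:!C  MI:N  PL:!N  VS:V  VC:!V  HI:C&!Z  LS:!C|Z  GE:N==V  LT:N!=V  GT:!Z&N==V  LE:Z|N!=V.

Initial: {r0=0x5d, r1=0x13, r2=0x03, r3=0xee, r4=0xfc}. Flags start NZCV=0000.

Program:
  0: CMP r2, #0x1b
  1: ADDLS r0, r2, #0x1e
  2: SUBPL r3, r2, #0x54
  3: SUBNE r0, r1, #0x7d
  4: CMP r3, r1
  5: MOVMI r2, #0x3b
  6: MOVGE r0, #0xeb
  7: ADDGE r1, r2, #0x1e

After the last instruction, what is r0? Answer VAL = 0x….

[0] flags=1000 → (cmp)
[1] flags=1000 LS?T → r0=0x21
[2] flags=1000 PL?F → skip
[3] flags=1000 NE?T → r0=0x96
[4] flags=1010 → (cmp)
[5] flags=1010 MI?T → r2=0x3b
[6] flags=1010 GE?F → skip
[7] flags=1010 GE?F → skip

VAL = 0x96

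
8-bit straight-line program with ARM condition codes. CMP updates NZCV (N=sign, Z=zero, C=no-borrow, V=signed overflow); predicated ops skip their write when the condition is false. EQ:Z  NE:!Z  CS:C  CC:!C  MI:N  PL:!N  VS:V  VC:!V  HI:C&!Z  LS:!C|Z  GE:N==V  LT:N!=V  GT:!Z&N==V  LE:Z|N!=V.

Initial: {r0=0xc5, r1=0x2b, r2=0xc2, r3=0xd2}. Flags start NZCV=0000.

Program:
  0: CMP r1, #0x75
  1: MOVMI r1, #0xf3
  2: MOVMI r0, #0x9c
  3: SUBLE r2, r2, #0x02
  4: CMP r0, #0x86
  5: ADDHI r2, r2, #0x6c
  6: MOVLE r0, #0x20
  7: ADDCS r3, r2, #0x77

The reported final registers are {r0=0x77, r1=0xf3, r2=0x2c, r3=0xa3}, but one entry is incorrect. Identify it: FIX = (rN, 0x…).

[0] flags=1000 → (cmp)
[1] flags=1000 MI?T → r1=0xf3
[2] flags=1000 MI?T → r0=0x9c
[3] flags=1000 LE?T → r2=0xc0
[4] flags=0010 → (cmp)
[5] flags=0010 HI?T → r2=0x2c
[6] flags=0010 LE?F → skip
[7] flags=0010 CS?T → r3=0xa3

FIX = (r0, 0x9c)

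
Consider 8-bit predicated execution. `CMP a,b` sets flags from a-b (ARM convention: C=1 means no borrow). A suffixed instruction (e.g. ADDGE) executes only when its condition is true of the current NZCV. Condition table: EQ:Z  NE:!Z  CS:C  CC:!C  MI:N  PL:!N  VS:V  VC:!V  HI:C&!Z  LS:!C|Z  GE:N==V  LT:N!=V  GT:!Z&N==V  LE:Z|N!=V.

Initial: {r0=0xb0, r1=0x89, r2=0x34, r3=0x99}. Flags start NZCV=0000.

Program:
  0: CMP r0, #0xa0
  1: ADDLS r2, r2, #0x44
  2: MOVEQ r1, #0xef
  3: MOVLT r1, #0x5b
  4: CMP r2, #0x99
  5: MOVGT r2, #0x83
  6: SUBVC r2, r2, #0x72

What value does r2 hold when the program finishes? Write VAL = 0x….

0: ✓ CMP  NZCV=0010
1: · ADDLS
2: · MOVEQ
3: · MOVLT
4: ✓ CMP  NZCV=1001
5: ✓ MOVGT  r2←0x83
6: · SUBVC

VAL = 0x83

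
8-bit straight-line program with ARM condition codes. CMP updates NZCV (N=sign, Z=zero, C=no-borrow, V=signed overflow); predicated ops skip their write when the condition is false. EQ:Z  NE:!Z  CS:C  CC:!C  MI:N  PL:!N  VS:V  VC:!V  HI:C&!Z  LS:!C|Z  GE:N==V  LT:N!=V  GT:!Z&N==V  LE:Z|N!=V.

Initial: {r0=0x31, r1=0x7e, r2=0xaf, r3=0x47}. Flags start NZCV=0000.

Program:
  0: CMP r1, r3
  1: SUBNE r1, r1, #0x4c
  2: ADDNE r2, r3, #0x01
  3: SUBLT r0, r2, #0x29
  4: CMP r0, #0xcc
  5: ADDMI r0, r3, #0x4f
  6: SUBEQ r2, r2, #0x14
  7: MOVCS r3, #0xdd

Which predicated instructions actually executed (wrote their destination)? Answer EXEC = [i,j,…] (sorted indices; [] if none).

[0] flags=0010 → (cmp)
[1] flags=0010 NE?T → r1=0x32
[2] flags=0010 NE?T → r2=0x48
[3] flags=0010 LT?F → skip
[4] flags=0000 → (cmp)
[5] flags=0000 MI?F → skip
[6] flags=0000 EQ?F → skip
[7] flags=0000 CS?F → skip

EXEC = [1,2]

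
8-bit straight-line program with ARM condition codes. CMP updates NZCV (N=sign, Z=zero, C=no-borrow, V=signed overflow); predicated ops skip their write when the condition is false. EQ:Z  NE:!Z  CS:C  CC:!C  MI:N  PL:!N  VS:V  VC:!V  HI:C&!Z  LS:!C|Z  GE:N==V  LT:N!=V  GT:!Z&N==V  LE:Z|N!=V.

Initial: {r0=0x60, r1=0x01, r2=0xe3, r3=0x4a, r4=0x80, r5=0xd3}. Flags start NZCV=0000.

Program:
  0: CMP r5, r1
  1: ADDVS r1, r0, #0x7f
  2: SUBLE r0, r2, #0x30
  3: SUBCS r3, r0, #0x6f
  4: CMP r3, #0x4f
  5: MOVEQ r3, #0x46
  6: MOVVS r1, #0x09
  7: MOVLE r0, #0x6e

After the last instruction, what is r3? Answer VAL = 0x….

VAL = 0x44

[0] flags=1010 → (cmp)
[1] flags=1010 VS?F → skip
[2] flags=1010 LE?T → r0=0xb3
[3] flags=1010 CS?T → r3=0x44
[4] flags=1000 → (cmp)
[5] flags=1000 EQ?F → skip
[6] flags=1000 VS?F → skip
[7] flags=1000 LE?T → r0=0x6e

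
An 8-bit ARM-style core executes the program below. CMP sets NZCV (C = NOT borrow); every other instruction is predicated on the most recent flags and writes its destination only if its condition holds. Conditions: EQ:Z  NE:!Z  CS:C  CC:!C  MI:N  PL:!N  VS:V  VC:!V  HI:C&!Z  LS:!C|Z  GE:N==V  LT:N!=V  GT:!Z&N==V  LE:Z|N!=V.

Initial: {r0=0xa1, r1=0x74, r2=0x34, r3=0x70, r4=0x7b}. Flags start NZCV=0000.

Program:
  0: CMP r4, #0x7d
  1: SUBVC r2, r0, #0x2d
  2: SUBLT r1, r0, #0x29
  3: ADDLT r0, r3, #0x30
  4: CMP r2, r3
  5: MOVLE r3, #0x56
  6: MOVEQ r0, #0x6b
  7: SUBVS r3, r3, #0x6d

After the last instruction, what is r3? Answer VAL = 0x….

[0] flags=1000 → (cmp)
[1] flags=1000 VC?T → r2=0x74
[2] flags=1000 LT?T → r1=0x78
[3] flags=1000 LT?T → r0=0xa0
[4] flags=0010 → (cmp)
[5] flags=0010 LE?F → skip
[6] flags=0010 EQ?F → skip
[7] flags=0010 VS?F → skip

VAL = 0x70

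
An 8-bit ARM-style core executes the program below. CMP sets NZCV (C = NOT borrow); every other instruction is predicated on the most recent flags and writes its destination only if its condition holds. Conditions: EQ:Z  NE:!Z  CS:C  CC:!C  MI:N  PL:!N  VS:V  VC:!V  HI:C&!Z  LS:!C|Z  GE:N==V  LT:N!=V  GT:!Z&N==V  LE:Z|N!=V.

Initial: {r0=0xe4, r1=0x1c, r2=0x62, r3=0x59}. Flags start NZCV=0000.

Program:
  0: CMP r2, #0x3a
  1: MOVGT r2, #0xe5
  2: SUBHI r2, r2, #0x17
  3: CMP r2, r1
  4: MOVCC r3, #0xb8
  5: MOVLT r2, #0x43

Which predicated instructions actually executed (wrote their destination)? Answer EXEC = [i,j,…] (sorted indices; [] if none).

[0] flags=0010 → (cmp)
[1] flags=0010 GT?T → r2=0xe5
[2] flags=0010 HI?T → r2=0xce
[3] flags=1010 → (cmp)
[4] flags=1010 CC?F → skip
[5] flags=1010 LT?T → r2=0x43

EXEC = [1,2,5]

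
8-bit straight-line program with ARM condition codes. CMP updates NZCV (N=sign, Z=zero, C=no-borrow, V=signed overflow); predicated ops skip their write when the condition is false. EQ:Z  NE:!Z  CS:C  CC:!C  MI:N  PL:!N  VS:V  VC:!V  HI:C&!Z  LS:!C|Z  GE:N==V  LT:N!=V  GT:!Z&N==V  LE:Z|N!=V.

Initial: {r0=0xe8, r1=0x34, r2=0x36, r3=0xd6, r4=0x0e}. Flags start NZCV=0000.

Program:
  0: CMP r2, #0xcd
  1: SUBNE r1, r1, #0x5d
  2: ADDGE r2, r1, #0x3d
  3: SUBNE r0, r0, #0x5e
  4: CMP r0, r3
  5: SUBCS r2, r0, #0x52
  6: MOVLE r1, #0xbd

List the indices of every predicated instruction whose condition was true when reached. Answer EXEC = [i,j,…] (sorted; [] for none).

0: ✓ CMP  NZCV=0000
1: ✓ SUBNE  r1←0xd7
2: ✓ ADDGE  r2←0x14
3: ✓ SUBNE  r0←0x8a
4: ✓ CMP  NZCV=1000
5: · SUBCS
6: ✓ MOVLE  r1←0xbd

EXEC = [1,2,3,6]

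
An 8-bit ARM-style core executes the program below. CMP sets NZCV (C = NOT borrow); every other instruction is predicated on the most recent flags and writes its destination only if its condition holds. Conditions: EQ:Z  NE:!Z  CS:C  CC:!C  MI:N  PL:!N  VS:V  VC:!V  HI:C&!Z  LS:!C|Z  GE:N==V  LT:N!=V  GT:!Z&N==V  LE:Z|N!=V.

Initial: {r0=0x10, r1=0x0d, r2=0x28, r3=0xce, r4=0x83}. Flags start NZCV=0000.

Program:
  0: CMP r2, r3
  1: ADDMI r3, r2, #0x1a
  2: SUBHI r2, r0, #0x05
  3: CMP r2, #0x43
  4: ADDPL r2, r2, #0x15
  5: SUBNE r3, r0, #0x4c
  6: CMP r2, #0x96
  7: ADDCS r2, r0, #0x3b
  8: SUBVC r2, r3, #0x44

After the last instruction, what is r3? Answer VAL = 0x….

VAL = 0xc4

0: ✓ CMP  NZCV=0000
1: · ADDMI
2: · SUBHI
3: ✓ CMP  NZCV=1000
4: · ADDPL
5: ✓ SUBNE  r3←0xc4
6: ✓ CMP  NZCV=1001
7: · ADDCS
8: · SUBVC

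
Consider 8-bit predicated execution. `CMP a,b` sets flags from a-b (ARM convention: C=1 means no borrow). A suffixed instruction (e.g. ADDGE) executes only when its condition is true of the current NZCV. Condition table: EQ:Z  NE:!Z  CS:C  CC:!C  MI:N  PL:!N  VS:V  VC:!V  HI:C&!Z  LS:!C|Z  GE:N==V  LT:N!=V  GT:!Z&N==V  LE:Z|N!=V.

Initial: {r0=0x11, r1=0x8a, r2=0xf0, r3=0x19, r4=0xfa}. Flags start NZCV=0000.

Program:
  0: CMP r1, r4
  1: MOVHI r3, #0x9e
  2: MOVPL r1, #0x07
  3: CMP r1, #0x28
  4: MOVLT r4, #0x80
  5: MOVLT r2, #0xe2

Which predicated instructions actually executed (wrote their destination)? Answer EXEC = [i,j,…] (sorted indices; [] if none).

[0] flags=1000 → (cmp)
[1] flags=1000 HI?F → skip
[2] flags=1000 PL?F → skip
[3] flags=0011 → (cmp)
[4] flags=0011 LT?T → r4=0x80
[5] flags=0011 LT?T → r2=0xe2

EXEC = [4,5]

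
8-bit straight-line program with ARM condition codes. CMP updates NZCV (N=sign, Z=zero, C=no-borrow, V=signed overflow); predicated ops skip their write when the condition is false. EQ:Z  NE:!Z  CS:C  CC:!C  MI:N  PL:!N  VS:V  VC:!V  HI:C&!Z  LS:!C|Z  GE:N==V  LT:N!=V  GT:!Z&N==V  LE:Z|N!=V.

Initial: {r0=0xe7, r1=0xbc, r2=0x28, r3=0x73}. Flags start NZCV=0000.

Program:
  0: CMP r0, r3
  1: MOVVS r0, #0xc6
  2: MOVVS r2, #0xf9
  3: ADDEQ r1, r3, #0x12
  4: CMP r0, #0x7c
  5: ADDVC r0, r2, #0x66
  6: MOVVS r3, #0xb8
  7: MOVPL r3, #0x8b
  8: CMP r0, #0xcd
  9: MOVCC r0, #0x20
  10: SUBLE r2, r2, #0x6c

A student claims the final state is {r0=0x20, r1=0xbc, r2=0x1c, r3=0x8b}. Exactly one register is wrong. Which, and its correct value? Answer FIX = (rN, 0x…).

FIX = (r2, 0x8d)

[0] flags=0011 → (cmp)
[1] flags=0011 VS?T → r0=0xc6
[2] flags=0011 VS?T → r2=0xf9
[3] flags=0011 EQ?F → skip
[4] flags=0011 → (cmp)
[5] flags=0011 VC?F → skip
[6] flags=0011 VS?T → r3=0xb8
[7] flags=0011 PL?T → r3=0x8b
[8] flags=1000 → (cmp)
[9] flags=1000 CC?T → r0=0x20
[10] flags=1000 LE?T → r2=0x8d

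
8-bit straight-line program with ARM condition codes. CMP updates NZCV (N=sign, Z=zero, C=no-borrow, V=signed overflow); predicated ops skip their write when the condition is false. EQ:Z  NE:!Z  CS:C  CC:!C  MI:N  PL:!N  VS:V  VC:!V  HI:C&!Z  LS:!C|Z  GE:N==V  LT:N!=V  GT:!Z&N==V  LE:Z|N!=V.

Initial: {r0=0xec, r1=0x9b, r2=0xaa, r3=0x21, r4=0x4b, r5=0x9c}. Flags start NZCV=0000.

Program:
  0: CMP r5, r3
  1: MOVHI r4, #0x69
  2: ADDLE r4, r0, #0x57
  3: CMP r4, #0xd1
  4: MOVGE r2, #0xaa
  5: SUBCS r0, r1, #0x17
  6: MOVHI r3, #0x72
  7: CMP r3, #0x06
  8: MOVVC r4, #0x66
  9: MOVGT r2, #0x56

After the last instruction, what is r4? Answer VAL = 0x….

VAL = 0x66

0: ✓ CMP  NZCV=0011
1: ✓ MOVHI  r4←0x69
2: ✓ ADDLE  r4←0x43
3: ✓ CMP  NZCV=0000
4: ✓ MOVGE  r2←0xaa
5: · SUBCS
6: · MOVHI
7: ✓ CMP  NZCV=0010
8: ✓ MOVVC  r4←0x66
9: ✓ MOVGT  r2←0x56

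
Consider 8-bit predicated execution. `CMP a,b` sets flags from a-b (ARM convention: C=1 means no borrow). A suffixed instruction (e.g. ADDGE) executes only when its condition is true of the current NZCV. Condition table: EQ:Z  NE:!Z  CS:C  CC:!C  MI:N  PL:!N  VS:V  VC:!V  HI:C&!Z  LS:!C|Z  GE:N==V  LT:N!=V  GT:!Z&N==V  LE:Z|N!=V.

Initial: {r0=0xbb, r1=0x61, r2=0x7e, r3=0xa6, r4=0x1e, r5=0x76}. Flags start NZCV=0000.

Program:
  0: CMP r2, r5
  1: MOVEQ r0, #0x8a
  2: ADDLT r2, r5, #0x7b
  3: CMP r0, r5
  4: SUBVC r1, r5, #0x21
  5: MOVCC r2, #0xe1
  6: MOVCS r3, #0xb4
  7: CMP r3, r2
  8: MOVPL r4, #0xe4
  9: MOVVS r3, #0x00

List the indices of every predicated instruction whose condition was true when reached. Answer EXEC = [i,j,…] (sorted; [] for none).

[0] flags=0010 → (cmp)
[1] flags=0010 EQ?F → skip
[2] flags=0010 LT?F → skip
[3] flags=0011 → (cmp)
[4] flags=0011 VC?F → skip
[5] flags=0011 CC?F → skip
[6] flags=0011 CS?T → r3=0xb4
[7] flags=0011 → (cmp)
[8] flags=0011 PL?T → r4=0xe4
[9] flags=0011 VS?T → r3=0x00

EXEC = [6,8,9]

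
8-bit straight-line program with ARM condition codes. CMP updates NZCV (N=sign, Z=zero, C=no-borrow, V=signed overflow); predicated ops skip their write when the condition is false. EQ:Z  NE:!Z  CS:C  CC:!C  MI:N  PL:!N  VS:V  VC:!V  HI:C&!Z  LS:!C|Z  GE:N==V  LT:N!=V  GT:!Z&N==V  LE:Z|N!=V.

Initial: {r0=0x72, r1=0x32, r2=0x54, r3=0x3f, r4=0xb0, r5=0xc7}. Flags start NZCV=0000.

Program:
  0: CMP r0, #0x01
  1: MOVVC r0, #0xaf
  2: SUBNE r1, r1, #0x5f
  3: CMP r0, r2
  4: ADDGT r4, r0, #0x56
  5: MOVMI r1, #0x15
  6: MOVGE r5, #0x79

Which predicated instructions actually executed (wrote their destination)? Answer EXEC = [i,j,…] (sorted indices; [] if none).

0: ✓ CMP  NZCV=0010
1: ✓ MOVVC  r0←0xaf
2: ✓ SUBNE  r1←0xd3
3: ✓ CMP  NZCV=0011
4: · ADDGT
5: · MOVMI
6: · MOVGE

EXEC = [1,2]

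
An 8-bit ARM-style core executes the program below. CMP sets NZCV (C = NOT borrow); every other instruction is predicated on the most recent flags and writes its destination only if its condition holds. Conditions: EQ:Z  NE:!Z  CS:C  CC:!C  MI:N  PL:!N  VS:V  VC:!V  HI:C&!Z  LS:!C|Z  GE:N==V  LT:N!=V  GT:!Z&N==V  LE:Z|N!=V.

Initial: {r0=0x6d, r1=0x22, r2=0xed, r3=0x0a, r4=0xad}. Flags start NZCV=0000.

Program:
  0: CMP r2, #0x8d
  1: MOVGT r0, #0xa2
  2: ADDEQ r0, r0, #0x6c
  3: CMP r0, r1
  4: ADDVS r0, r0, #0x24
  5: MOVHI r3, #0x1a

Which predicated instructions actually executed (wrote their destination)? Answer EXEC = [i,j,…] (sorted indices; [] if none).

0: ✓ CMP  NZCV=0010
1: ✓ MOVGT  r0←0xa2
2: · ADDEQ
3: ✓ CMP  NZCV=1010
4: · ADDVS
5: ✓ MOVHI  r3←0x1a

EXEC = [1,5]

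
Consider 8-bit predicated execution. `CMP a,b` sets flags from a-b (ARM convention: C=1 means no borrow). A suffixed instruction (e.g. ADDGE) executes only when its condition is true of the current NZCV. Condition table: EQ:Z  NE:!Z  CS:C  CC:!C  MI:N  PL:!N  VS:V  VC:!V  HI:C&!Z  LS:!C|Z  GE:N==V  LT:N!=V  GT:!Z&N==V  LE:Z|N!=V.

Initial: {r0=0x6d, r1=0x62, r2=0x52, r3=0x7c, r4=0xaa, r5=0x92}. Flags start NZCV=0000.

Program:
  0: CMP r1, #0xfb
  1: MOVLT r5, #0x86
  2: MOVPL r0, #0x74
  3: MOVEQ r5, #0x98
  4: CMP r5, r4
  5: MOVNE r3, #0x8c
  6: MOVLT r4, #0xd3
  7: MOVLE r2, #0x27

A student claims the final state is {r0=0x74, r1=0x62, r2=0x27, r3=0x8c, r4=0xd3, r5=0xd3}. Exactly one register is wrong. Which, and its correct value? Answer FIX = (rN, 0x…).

FIX = (r5, 0x92)

0: ✓ CMP  NZCV=0000
1: · MOVLT
2: ✓ MOVPL  r0←0x74
3: · MOVEQ
4: ✓ CMP  NZCV=1000
5: ✓ MOVNE  r3←0x8c
6: ✓ MOVLT  r4←0xd3
7: ✓ MOVLE  r2←0x27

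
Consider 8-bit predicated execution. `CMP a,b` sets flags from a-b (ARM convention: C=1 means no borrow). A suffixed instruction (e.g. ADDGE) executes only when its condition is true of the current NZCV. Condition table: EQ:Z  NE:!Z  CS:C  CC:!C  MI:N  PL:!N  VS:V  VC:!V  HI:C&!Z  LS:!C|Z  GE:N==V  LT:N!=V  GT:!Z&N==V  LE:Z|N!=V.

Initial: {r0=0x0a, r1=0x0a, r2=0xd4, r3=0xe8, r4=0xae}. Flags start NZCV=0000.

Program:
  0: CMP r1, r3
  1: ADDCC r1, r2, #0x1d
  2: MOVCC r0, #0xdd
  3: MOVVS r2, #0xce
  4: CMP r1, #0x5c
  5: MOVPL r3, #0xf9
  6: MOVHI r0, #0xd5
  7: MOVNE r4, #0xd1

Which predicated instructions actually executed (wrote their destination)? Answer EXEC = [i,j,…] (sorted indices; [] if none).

EXEC = [1,2,6,7]

[0] flags=0000 → (cmp)
[1] flags=0000 CC?T → r1=0xf1
[2] flags=0000 CC?T → r0=0xdd
[3] flags=0000 VS?F → skip
[4] flags=1010 → (cmp)
[5] flags=1010 PL?F → skip
[6] flags=1010 HI?T → r0=0xd5
[7] flags=1010 NE?T → r4=0xd1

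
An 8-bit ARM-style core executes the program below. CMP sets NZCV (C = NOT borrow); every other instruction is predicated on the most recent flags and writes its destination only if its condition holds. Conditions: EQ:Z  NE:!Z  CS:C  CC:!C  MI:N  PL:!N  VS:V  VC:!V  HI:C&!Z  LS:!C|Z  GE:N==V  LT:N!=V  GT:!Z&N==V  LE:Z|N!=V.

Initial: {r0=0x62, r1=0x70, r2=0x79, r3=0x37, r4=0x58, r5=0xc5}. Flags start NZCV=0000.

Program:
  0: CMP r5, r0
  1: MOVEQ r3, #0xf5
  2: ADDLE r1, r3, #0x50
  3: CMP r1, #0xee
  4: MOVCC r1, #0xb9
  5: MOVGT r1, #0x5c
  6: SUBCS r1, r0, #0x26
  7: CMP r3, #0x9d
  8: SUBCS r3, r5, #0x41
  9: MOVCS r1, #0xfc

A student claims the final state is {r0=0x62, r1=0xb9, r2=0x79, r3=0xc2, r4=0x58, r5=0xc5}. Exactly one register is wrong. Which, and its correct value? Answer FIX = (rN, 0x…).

[0] flags=0011 → (cmp)
[1] flags=0011 EQ?F → skip
[2] flags=0011 LE?T → r1=0x87
[3] flags=1000 → (cmp)
[4] flags=1000 CC?T → r1=0xb9
[5] flags=1000 GT?F → skip
[6] flags=1000 CS?F → skip
[7] flags=1001 → (cmp)
[8] flags=1001 CS?F → skip
[9] flags=1001 CS?F → skip

FIX = (r3, 0x37)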